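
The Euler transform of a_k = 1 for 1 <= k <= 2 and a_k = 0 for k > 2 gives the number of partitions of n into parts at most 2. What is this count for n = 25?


Partitions of 25 into parts at most 2:
Using generating function (1-x)^(-1)(1-x^2)^(-1),
the coefficient of x^25 = 13

13


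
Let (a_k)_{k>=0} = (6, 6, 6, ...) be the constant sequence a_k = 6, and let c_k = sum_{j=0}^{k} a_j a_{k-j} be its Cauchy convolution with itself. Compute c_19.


Since a_j = 6 for all j >= 0, the convolution sum becomes
c_k = sum_{j=0}^{k} 6 * 6 = 36 * (k + 1).
Equivalently, the generating function of (a_k) is 6/(1 - x) and its square is 36/(1 - x)^2 = sum_{k>=0} 36(k + 1) x^k.
For k = 19: 36 * 20 = 720.

720


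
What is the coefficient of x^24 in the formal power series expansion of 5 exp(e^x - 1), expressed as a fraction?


exp(e^x - 1) is the exponential generating function for the Bell numbers Bell_k: exp(e^x - 1) = sum_{k>=0} Bell_k x^k / k!.
So the coefficient of x^24 in 5 exp(e^x - 1) is 5 Bell_24 / 24!.
Computing: Bell_24 = 445958869294805289 and 24! = 620448401733239439360000, giving
5 * 445958869294805289/620448401733239439360000 = 148652956431601763/41363226782215962624000.

148652956431601763/41363226782215962624000


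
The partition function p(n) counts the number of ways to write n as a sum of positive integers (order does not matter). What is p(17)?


Using the generating function prod_{k>=1} 1/(1-x^k), we compute p(17).
By dynamic programming over parts 1 through 17:
p(17) = 297

297


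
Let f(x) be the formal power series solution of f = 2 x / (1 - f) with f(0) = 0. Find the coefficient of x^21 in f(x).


Apply Lagrange inversion: f = 2 x * phi(f) with phi(t) = 1/(1 - t), so
[x^n] f = 2^n * (1/n) [t^(n-1)] phi(t)^n = 2^n * (1/n) [t^(n-1)] (1 - t)^(-n) = 2^n * (1/n) C(2n - 2, n - 1) = 2^n * C_{n-1}.
For n = 21: C_20 = C(40, 20) / 21 = 137846528820/21 = 6564120420.
With the 2^21 = 2097152 factor, the coefficient is 2097152 * 6564120420 = 13765958267043840.

13765958267043840


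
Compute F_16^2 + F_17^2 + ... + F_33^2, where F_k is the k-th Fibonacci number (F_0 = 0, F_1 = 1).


There is a standard identity sum_{k=0}^{N} F_k^2 = F_N * F_{N+1} (proved inductively from the telescoping relation F_k^2 = F_k F_{k+1} - F_{k-1} F_k). Then
sum_{k=16}^{33} F_k^2 = F_33 F_34 - F_15 F_16.
Computing: F_33 = 3524578, F_34 = 5702887, F_15 = 610, F_16 = 987.
Sum = 3524578 * 5702887 - 610 * 987 = 20100269454616.

20100269454616


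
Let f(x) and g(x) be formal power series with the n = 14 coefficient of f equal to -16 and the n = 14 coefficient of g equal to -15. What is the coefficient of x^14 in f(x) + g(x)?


Addition of formal power series is termwise.
The coefficient of x^14 in f + g = -16 + -15
= -31

-31


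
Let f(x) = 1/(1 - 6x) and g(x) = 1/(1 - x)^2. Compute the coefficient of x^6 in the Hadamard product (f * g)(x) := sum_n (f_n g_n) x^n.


f has coefficients f_k = 6^k. For g = 1/(1 - x)^2 the coefficient is g_k = C(k + 1, 1) = k + 1. The Hadamard coefficient is (f * g)_k = 6^k * (k + 1).
For k = 6: 6^6 * 7 = 46656 * 7 = 326592.

326592


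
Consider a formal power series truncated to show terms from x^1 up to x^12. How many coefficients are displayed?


From x^1 to x^12 inclusive, the count is 12 - 1 + 1 = 12.

12


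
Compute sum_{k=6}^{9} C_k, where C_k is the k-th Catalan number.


C_6 through C_9: 132, 429, 1430, 4862
Sum = 132 + 429 + 1430 + 4862
= 6853

6853


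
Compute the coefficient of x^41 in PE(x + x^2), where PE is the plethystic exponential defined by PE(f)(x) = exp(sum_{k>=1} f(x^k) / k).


With f(x) = x + x^2, the exponent is sum_{k>=1} (x^k + x^(2k)) / k = -ln(1 - x) - ln(1 - x^2). Exponentiating:
PE(x + x^2) = 1 / ((1 - x)(1 - x^2)).
This is the generating function for partitions of n into parts of size 1 or 2. The number of 2's can be any j in 0..20, and the rest are 1's, so
[x^41] = floor(41/2) + 1 = 21.

21


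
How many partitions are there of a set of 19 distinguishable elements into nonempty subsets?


Bell_19 can be computed from the Bell triangle or from Dobinski's identity Bell_n = (1/e) * sum_{k>=0} k^n / k!.
Computing Bell_19 = 5832742205057.

5832742205057


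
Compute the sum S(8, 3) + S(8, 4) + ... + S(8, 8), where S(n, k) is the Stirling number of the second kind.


By definition, S(n, k) counts partitions of an n-set into exactly k nonempty blocks.
Computing row n = 8 for k = 3..8:
S(8, k): 966, 1701, 1050, 266, 28, 1
Sum = 4012.

4012


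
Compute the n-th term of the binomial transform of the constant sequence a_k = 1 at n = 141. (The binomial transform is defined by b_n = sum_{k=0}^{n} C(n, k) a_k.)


With a_k = 1 for all k, b_n = sum_{k=0}^{n} C(n, k) = 2^n by the binomial theorem.
For n = 141: 2^141 = 2787593149816327892691964784081045188247552.

2787593149816327892691964784081045188247552


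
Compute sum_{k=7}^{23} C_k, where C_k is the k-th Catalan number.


C_7 through C_23: 429, 1430, 4862, 16796, 58786, 208012, 742900, 2674440, 9694845, 35357670, 129644790, 477638700, 1767263190, 6564120420, 24466267020, 91482563640, 343059613650
Sum = 429 + 1430 + 4862 + 16796 + 58786 + 208012 + 742900 + 2674440 + 9694845 + 35357670 + 129644790 + 477638700 + 1767263190 + 6564120420 + 24466267020 + 91482563640 + 343059613650
= 467995871580

467995871580


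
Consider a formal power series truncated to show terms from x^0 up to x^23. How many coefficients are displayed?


From x^0 to x^23 inclusive, the count is 23 - 0 + 1 = 24.

24


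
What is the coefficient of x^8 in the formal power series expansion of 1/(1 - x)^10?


The negative binomial / multiset identity is
1/(1 - x)^r = sum_{k>=0} C(k + r - 1, r - 1) x^k.
Here r = 10 and k = 8, so the coefficient is
C(8 + 9, 9) = C(17, 9)
= 24310

24310


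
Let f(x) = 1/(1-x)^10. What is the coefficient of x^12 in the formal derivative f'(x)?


Differentiate: d/dx [ 1/(1-x)^r ] = r / (1-x)^(r+1).
Here r = 10, so f'(x) = 10 / (1-x)^11.
The expansion of 1/(1-x)^(r+1) has coefficient of x^n equal to C(n+r, r).
So the coefficient of x^12 in f'(x) is
10 * C(22, 10) = 10 * 646646 = 6466460

6466460


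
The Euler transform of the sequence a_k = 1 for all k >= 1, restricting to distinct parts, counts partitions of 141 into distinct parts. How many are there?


Partitions of 141 into distinct parts can be computed via generating function.
Product (1+x)(1+x^2)(1+x^3)...
The coefficient of x^141 = 10327156

10327156


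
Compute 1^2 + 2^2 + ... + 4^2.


This power sum has a closed form given by Faulhaber's formula
sum_{k=1}^{m} k^p = (1 / (p + 1)) * sum_{j=0}^{p} C(p + 1, j) B_j m^(p + 1 - j),
but for small m direct computation is fastest:
1 + 4 + 9 + 16 = 30.

30


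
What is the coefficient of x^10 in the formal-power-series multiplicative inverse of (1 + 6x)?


The inverse is 1/(1 + 6x). Apply the geometric identity 1/(1 - y) = sum_{k>=0} y^k with y = -6x:
1/(1 + 6x) = sum_{k>=0} (-6)^k x^k.
So the coefficient of x^10 is (-6)^10 = 60466176.

60466176


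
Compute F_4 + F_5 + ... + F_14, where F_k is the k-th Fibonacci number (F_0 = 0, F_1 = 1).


Use the identity sum_{k=0}^{N} F_k = F_{N+2} - 1 (which follows from F_{k+2} - F_{k+1} = F_k). Then
sum_{k=4}^{14} F_k = (F_{16} - 1) - (F_{5} - 1) = F_{16} - F_{5}.
Computing: F_{16} = 987, F_{5} = 5, so
Sum = 987 - 5 = 982.

982


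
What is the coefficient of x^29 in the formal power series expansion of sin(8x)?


The Maclaurin series is sin(t) = sum_{k>=0} (-1)^k t^(2k+1) / (2k+1)!, so substituting t = 8x, only odd powers of x are nonzero, with coefficient of x^(2k+1) equal to (-1)^k 8^(2k+1) / (2k+1)!.
Write 29 = 2*14 + 1, giving the coefficient (-1)^14 * 8^29 / 29! = 154742504910672534362390528/8841761993739701954543616000000 = 4611686018427387904/263505041412702261046875.

4611686018427387904/263505041412702261046875


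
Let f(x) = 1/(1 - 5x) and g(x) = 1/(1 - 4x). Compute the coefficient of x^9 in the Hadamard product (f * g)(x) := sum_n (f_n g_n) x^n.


f has coefficients f_k = 5^k and g has coefficients g_k = 4^k, so the Hadamard product has coefficient (f*g)_k = 5^k * 4^k = 20^k.
For k = 9: 20^9 = 512000000000.

512000000000


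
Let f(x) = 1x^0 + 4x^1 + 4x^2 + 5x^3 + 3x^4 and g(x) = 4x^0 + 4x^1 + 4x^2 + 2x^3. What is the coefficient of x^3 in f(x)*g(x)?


Cauchy product at x^3:
1*2 + 4*4 + 4*4 + 5*4
= 54

54


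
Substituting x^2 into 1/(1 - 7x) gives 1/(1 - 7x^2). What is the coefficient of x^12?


The coefficient of x^(2m) in 1/(1 - 7x^2) is 7^m.
With n = 12 = 2*6, the coefficient is 7^6 = 117649.

117649


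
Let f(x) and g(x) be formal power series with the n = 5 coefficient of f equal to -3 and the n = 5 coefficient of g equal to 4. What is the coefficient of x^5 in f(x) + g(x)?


Addition of formal power series is termwise.
The coefficient of x^5 in f + g = -3 + 4
= 1

1


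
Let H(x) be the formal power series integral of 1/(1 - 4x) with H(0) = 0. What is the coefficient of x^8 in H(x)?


1/(1 - 4x) = sum_{k>=0} 4^k x^k. Integrating termwise with H(0) = 0:
H(x) = sum_{k>=0} 4^k x^(k+1) / (k+1) = sum_{m>=1} 4^(m-1) x^m / m.
For m = 8: 4^7/8 = 16384/8 = 2048.

2048


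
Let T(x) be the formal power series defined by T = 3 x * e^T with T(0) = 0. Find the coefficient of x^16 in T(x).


Apply the Lagrange inversion formula: if T = 3 x * phi(T) with phi(t) = e^t, then
[x^n] T = 3^n * (1/n) [t^(n-1)] phi(t)^n = 3^n * (1/n) [t^(n-1)] e^(n t) = 3^n * (1/n) * n^(n-1) / (n-1)! = 3^n * n^(n-1) / n!.
When c = 1 this is the Cayley count of rooted labeled trees on n vertices, divided by n!.
For n = 16: 3^16 * 16^15 / 16! = 43046721 * 1152921504606846976/20922789888000 = 2077601987473440768/875875.

2077601987473440768/875875


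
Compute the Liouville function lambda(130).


The Liouville function is lambda(k) = (-1)^Omega(k), where Omega(k) counts the prime factors of k with multiplicity.
Factoring: 130 = 2 * 5 * 13, so Omega(130) = 3.
lambda(130) = (-1)^3 = -1.

-1


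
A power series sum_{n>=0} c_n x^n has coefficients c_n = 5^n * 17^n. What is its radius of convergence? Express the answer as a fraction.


By the root test (Cauchy-Hadamard), the radius is R = 1 / limsup_n |c_n|^(1/n).
Here |c_n|^(1/n) = (5^n * 17^n)^(1/n) = 5 * 17 = 85 for all n.
So R = 1/85 = 1/85.

1/85


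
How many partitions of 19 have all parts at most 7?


Using the generating function (1-x)^(-1)(1-x^2)^(-1)...(1-x^7)^(-1),
the coefficient of x^19 counts these restricted partitions.
Result = 300

300


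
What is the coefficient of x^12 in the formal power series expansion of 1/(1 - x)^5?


The expansion 1/(1 - x)^r = sum_{k>=0} C(k + r - 1, r - 1) x^k follows from the multiset / negative-binomial theorem (or from repeated differentiation of the geometric series).
For r = 5 and k = 12:
C(16, 4) = 20922789888000 / (24 * 479001600) = 1820.

1820


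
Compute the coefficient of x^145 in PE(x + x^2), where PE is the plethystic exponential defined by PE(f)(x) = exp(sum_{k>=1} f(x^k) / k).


With f(x) = x + x^2, the exponent is sum_{k>=1} (x^k + x^(2k)) / k = -ln(1 - x) - ln(1 - x^2). Exponentiating:
PE(x + x^2) = 1 / ((1 - x)(1 - x^2)).
This is the generating function for partitions of n into parts of size 1 or 2. The number of 2's can be any j in 0..72, and the rest are 1's, so
[x^145] = floor(145/2) + 1 = 73.

73


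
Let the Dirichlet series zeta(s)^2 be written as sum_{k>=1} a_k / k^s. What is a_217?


The Dirichlet convolution of the constant function 1 with itself gives (1 * 1)(k) = sum_{d | k} 1 = d(k), the number of positive divisors of k.
Since zeta(s) = sum_{k>=1} 1/k^s, we have zeta(s)^2 = sum_{k>=1} d(k)/k^s, so a_k = d(k).
For k = 217: the divisors are 1, 7, 31, 217.
Count = 4.

4


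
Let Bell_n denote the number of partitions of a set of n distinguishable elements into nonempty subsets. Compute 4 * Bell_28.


Bell_28 can be computed from the Bell triangle or from Dobinski's identity Bell_n = (1/e) * sum_{k>=0} k^n / k!.
Computing Bell_28 = 6160539404599934652455.
Then 4 * 6160539404599934652455 = 24642157618399738609820.

24642157618399738609820


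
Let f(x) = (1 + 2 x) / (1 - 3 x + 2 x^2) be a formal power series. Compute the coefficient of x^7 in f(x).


Write f(x) = sum_{k>=0} a_k x^k. Multiplying both sides by 1 - 3 x + 2 x^2 gives
(1 - 3 x + 2 x^2) sum_{k>=0} a_k x^k = 1 + 2 x.
Matching coefficients:
 x^0: a_0 = 1
 x^1: a_1 - 3 a_0 = 2  =>  a_1 = 3*1 + 2 = 5
 x^k (k >= 2): a_k = 3 a_{k-1} - 2 a_{k-2}.
Iterating: a_2 = 13, a_3 = 29, a_4 = 61, a_5 = 125, a_6 = 253, a_7 = 509.
So the coefficient of x^7 is 509.

509


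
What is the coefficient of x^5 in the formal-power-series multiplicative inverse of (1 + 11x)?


The inverse is 1/(1 + 11x). Apply the geometric identity 1/(1 - y) = sum_{k>=0} y^k with y = -11x:
1/(1 + 11x) = sum_{k>=0} (-11)^k x^k.
So the coefficient of x^5 is (-11)^5 = -161051.

-161051


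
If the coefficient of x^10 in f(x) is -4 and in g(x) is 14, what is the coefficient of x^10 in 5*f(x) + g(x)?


Scalar multiplication scales coefficients: 5 * -4 = -20.
Then add the g coefficient: -20 + 14
= -6

-6


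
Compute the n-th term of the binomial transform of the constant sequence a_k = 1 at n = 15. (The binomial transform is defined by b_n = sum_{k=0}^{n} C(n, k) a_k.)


With a_k = 1 for all k, b_n = sum_{k=0}^{n} C(n, k) = 2^n by the binomial theorem.
For n = 15: 2^15 = 32768.

32768


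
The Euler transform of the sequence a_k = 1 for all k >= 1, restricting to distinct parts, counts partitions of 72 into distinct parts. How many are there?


Partitions of 72 into distinct parts can be computed via generating function.
Product (1+x)(1+x^2)(1+x^3)...
The coefficient of x^72 = 36352

36352


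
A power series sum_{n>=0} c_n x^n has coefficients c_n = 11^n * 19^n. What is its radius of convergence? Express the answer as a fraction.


By the root test (Cauchy-Hadamard), the radius is R = 1 / limsup_n |c_n|^(1/n).
Here |c_n|^(1/n) = (11^n * 19^n)^(1/n) = 11 * 19 = 209 for all n.
So R = 1/209 = 1/209.

1/209


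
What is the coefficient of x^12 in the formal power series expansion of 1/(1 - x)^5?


The negative binomial / multiset identity is
1/(1 - x)^r = sum_{k>=0} C(k + r - 1, r - 1) x^k.
Here r = 5 and k = 12, so the coefficient is
C(12 + 4, 4) = C(16, 4)
= 1820

1820


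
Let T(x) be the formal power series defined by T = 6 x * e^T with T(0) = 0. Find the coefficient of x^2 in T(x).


Apply the Lagrange inversion formula: if T = 6 x * phi(T) with phi(t) = e^t, then
[x^n] T = 6^n * (1/n) [t^(n-1)] phi(t)^n = 6^n * (1/n) [t^(n-1)] e^(n t) = 6^n * (1/n) * n^(n-1) / (n-1)! = 6^n * n^(n-1) / n!.
When c = 1 this is the Cayley count of rooted labeled trees on n vertices, divided by n!.
For n = 2: 6^2 * 2^1 / 2! = 36 * 2/2 = 36.

36


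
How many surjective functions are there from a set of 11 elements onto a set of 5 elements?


By inclusion-exclusion on which target elements are missed, the number of surjections from an n-set onto a k-set is
surj(n, k) = sum_{j=0}^{k} (-1)^j C(k, j) (k - j)^n.
Equivalently surj(n, k) = k! * S(n, k), where S(n, k) is the Stirling number of the second kind.
For n = 11, k = 5:
S(11, 5) = 246730, so
surj = 5! * 246730 = 120 * 246730 = 29607600.

29607600


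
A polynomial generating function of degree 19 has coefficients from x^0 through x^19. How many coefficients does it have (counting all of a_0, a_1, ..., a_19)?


A polynomial of degree 19 takes the form a_0 + a_1 x + ... + a_19 x^19.
The number of coefficients is 19 + 1 = 20.

20


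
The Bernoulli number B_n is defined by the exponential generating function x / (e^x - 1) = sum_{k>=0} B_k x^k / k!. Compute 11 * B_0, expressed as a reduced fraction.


Bernoulli numbers can also be computed recursively via B_0 = 1 and sum_{j=0}^{m} C(m+1, j) B_j = 0 for m >= 1. Odd-index Bernoulli numbers vanish for k >= 3.
Computing B_0 = 1, so 11 * B_0 = 11 * 1 = 11.

11


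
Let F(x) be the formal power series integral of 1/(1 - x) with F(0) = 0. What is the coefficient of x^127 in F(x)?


1/(1 - x) = sum_{k>=0} x^k. Integrating termwise and using F(0) = 0 gives
F(x) = sum_{k>=0} x^(k+1) / (k+1) = sum_{m>=1} x^m / m = -ln(1 - x).
So the coefficient of x^127 is 1/127 = 1/127.

1/127


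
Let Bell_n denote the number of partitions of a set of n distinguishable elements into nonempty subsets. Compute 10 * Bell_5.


Bell_5 can be computed from the Bell triangle or from Dobinski's identity Bell_n = (1/e) * sum_{k>=0} k^n / k!.
Computing Bell_5 = 52.
Then 10 * 52 = 520.

520


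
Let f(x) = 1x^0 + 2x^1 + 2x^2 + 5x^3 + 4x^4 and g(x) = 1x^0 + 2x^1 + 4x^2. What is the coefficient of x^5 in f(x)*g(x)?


Cauchy product at x^5:
5*4 + 4*2
= 28

28


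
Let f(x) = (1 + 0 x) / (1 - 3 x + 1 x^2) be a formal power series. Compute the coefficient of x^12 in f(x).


Write f(x) = sum_{k>=0} a_k x^k. Multiplying both sides by 1 - 3 x + 1 x^2 gives
(1 - 3 x + 1 x^2) sum_{k>=0} a_k x^k = 1 + 0 x.
Matching coefficients:
 x^0: a_0 = 1
 x^1: a_1 - 3 a_0 = 0  =>  a_1 = 3*1 + 0 = 3
 x^k (k >= 2): a_k = 3 a_{k-1} - 1 a_{k-2}.
Iterating: a_2 = 8, a_3 = 21, a_4 = 55, a_5 = 144, a_6 = 377, a_7 = 987, a_8 = 2584, a_9 = 6765, a_10 = 17711, a_11 = 46368, a_12 = 121393.
So the coefficient of x^12 is 121393.

121393


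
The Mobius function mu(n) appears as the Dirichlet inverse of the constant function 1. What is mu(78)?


78 = 2 * 3 * 13 (all distinct primes).
mu(78) = (-1)^3 = -1

-1


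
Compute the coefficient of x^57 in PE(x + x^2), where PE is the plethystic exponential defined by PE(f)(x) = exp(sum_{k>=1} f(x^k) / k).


With f(x) = x + x^2, the exponent is sum_{k>=1} (x^k + x^(2k)) / k = -ln(1 - x) - ln(1 - x^2). Exponentiating:
PE(x + x^2) = 1 / ((1 - x)(1 - x^2)).
This is the generating function for partitions of n into parts of size 1 or 2. The number of 2's can be any j in 0..28, and the rest are 1's, so
[x^57] = floor(57/2) + 1 = 29.

29


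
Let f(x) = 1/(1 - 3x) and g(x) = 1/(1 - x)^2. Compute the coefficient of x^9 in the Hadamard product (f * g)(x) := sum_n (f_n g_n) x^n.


f has coefficients f_k = 3^k. For g = 1/(1 - x)^2 the coefficient is g_k = C(k + 1, 1) = k + 1. The Hadamard coefficient is (f * g)_k = 3^k * (k + 1).
For k = 9: 3^9 * 10 = 19683 * 10 = 196830.

196830


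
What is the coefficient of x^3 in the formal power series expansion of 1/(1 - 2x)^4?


The general identity 1/(1 - c x)^r = sum_{k>=0} c^k C(k + r - 1, r - 1) x^k follows by substituting y = c x into 1/(1 - y)^r = sum_{k>=0} C(k + r - 1, r - 1) y^k.
For c = 2, r = 4, k = 3:
2^3 * C(6, 3) = 8 * 20 = 160.

160


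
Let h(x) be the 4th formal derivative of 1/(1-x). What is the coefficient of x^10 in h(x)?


Differentiating 4 times: d^4/dx^4 [1/(1-x)] = 4!/(1-x)^5.
The expansion 1/(1-x)^5 = sum_{k>=0} C(k+4, 4) x^k, so the coefficient of x^n in 4!/(1-x)^5 is 4! * C(n+4, 4).
For n = 10: 24 * C(14, 4) = 24 * 1001 = 24024

24024


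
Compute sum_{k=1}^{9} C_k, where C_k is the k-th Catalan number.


C_1 through C_9: 1, 2, 5, 14, 42, 132, 429, 1430, 4862
Sum = 1 + 2 + 5 + 14 + 42 + 132 + 429 + 1430 + 4862
= 6917

6917


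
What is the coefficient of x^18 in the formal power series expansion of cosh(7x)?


The Maclaurin series is cosh(t) = sum_{m>=0} t^(2m) / (2m)!, so substituting t = 7x, only even powers of x are nonzero, with coefficient of x^(2m) equal to 7^(2m) / (2m)!.
For x^18 the coefficient is 7^18/18! = 1628413597910449/6402373705728000 = 33232930569601/130660687872000.

33232930569601/130660687872000


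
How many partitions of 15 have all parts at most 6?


Using the generating function (1-x)^(-1)(1-x^2)^(-1)...(1-x^6)^(-1),
the coefficient of x^15 counts these restricted partitions.
Result = 110

110


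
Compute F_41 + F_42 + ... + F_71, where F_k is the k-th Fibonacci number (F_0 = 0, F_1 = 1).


Use the identity sum_{k=0}^{N} F_k = F_{N+2} - 1 (which follows from F_{k+2} - F_{k+1} = F_k). Then
sum_{k=41}^{71} F_k = (F_{73} - 1) - (F_{42} - 1) = F_{73} - F_{42}.
Computing: F_{73} = 806515533049393, F_{42} = 267914296, so
Sum = 806515533049393 - 267914296 = 806515265135097.

806515265135097


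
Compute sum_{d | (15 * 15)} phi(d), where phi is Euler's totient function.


First, 15 * 15 = 225. One classical identity is sum_{d | n} phi(d) = n (each k in [1, n] has a unique gcd with n, and among the k's with gcd(k, n) = n/d there are phi(d) of them). So the sum equals 225. We also verify directly:
Divisors of 225: 1, 3, 5, 9, 15, 25, 45, 75, 225.
phi values: 1, 2, 4, 6, 8, 20, 24, 40, 120.
Sum = 225.

225


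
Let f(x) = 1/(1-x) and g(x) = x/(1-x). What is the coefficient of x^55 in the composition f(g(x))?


First simplify the composition: f(g(x)) = 1/(1 - x/(1-x)) = (1-x)/((1-x) - x) = (1-x)/(1-2x).
Now extract the coefficient. Write (1-x)/(1-2x) = 1/(1-2x) - x/(1-2x).
The coefficient of x^n in 1/(1-2x) is 2^n, and in x/(1-2x) is 2^(n-1) (for n >= 1).
So the coefficient of x^55 is 2^55 - 2^54 = 36028797018963968 - 18014398509481984 = 18014398509481984.

18014398509481984


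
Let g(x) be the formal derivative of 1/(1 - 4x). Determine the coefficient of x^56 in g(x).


Differentiate termwise: d/dx sum_{k>=0} 4^k x^k = sum_{k>=1} k 4^k x^(k-1) = sum_{j>=0} (j+1) 4^(j+1) x^j.
Equivalently, d/dx [1/(1 - 4x)] = 4/(1 - 4x)^2.
For j = 56: 57 * 4^57 = 57 * 20769187434139310514121985316880384 = 1183843683745940699304953163062181888.

1183843683745940699304953163062181888


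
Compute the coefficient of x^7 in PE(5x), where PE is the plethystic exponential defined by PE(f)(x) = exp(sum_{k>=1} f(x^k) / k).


With f(x) = 5x, the exponent is sum_{k>=1} 5 x^k / k = 5 * (-ln(1 - x)). Exponentiating:
PE(5x) = exp(-5 ln(1 - x)) = 1/(1 - x)^5.
By the negative binomial expansion, [x^n] 1/(1 - x)^5 = C(n + 4, 4).
For n = 7: C(11, 4) = 330.

330


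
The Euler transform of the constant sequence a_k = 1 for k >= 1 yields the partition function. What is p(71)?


The Euler transform converts the sequence a_k = 1 into the number of integer partitions.
Using the recurrence or dynamic programming:
p(71) = 4697205

4697205


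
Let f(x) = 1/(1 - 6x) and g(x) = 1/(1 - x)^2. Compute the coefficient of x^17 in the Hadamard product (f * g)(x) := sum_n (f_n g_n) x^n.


f has coefficients f_k = 6^k. For g = 1/(1 - x)^2 the coefficient is g_k = C(k + 1, 1) = k + 1. The Hadamard coefficient is (f * g)_k = 6^k * (k + 1).
For k = 17: 6^17 * 18 = 16926659444736 * 18 = 304679870005248.

304679870005248


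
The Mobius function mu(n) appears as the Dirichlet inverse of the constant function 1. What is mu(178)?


178 = 2 * 89 (all distinct primes).
mu(178) = (-1)^2 = 1

1


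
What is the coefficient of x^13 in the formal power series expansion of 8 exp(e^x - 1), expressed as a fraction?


exp(e^x - 1) is the exponential generating function for the Bell numbers Bell_k: exp(e^x - 1) = sum_{k>=0} Bell_k x^k / k!.
So the coefficient of x^13 in 8 exp(e^x - 1) is 8 Bell_13 / 13!.
Computing: Bell_13 = 27644437 and 13! = 6227020800, giving
8 * 27644437/6227020800 = 27644437/778377600.

27644437/778377600


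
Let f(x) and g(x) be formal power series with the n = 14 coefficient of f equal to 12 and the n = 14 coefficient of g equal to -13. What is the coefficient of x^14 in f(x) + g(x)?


Addition of formal power series is termwise.
The coefficient of x^14 in f + g = 12 + -13
= -1

-1


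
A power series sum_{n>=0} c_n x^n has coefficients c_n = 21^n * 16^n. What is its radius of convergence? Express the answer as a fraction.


By the root test (Cauchy-Hadamard), the radius is R = 1 / limsup_n |c_n|^(1/n).
Here |c_n|^(1/n) = (21^n * 16^n)^(1/n) = 21 * 16 = 336 for all n.
So R = 1/336 = 1/336.

1/336


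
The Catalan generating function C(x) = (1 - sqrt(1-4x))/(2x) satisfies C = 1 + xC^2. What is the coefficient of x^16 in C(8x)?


Substituting x -> 8x scales the n-th coefficient by 8^n, so [x^16] C(8x) = 8^16 * C_16.
C_16 = C(2*16, 16)/(17) = 601080390/17 = 35357670.
So 8^16 * 35357670 = 281474976710656 * 35357670 = 9952299339793060331520.

9952299339793060331520


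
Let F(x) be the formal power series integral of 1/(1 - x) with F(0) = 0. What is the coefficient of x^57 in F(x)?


1/(1 - x) = sum_{k>=0} x^k. Integrating termwise and using F(0) = 0 gives
F(x) = sum_{k>=0} x^(k+1) / (k+1) = sum_{m>=1} x^m / m = -ln(1 - x).
So the coefficient of x^57 is 1/57 = 1/57.

1/57


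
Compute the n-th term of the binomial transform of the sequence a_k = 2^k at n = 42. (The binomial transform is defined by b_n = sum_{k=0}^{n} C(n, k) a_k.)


With a_k = 2^k, b_n = sum_{k=0}^{n} C(n, k) 2^k = (1 + 2)^n by the binomial theorem.
For n = 42: (1 + 2)^42 = 3^42 = 109418989131512359209.

109418989131512359209


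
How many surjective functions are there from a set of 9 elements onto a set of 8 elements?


By inclusion-exclusion on which target elements are missed, the number of surjections from an n-set onto a k-set is
surj(n, k) = sum_{j=0}^{k} (-1)^j C(k, j) (k - j)^n.
Equivalently surj(n, k) = k! * S(n, k), where S(n, k) is the Stirling number of the second kind.
For n = 9, k = 8:
S(9, 8) = 36, so
surj = 8! * 36 = 40320 * 36 = 1451520.

1451520


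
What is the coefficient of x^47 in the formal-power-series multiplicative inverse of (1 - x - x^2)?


Let the inverse be f(x) = sum_{k>=0} a_k x^k. From f(x) * (1 - x - x^2) = 1 and matching coefficients:
 x^0: a_0 = 1.
 x^1: a_1 - a_0 = 0, so a_1 = 1.
 x^k (k >= 2): a_k - a_{k-1} - a_{k-2} = 0, i.e. a_k = a_{k-1} + a_{k-2}.
This is the Fibonacci-type recurrence shifted so that a_0 = a_1 = 1.
Iterating: a_0=1, a_1=1, a_2=2, a_3=3, a_4=5, a_5=8, a_6=13, a_7=21, a_8=34, a_9=55, ...
a_47 = 4807526976.

4807526976


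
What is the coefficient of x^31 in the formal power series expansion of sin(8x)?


The Maclaurin series is sin(t) = sum_{k>=0} (-1)^k t^(2k+1) / (2k+1)!, so substituting t = 8x, only odd powers of x are nonzero, with coefficient of x^(2k+1) equal to (-1)^k 8^(2k+1) / (2k+1)!.
Write 31 = 2*15 + 1, giving the coefficient (-1)^15 * 8^31 / 31! = -9903520314283042199192993792/8222838654177922817725562880000000 = -147573952589676412928/122529844256906551386796875.

-147573952589676412928/122529844256906551386796875


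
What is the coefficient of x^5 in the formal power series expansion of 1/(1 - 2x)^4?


The general identity 1/(1 - c x)^r = sum_{k>=0} c^k C(k + r - 1, r - 1) x^k follows by substituting y = c x into 1/(1 - y)^r = sum_{k>=0} C(k + r - 1, r - 1) y^k.
For c = 2, r = 4, k = 5:
2^5 * C(8, 3) = 32 * 56 = 1792.

1792


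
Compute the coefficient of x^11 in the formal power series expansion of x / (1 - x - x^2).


Let f(x) = sum_{k>=0} a_k x^k. Multiplying f(x) * (1 - x - x^2) = x and matching coefficients gives a_0 = 0, a_1 = 1, and a_k = a_{k-1} + a_{k-2} for k >= 2. These are the Fibonacci numbers F_k.
Iterating from F_0 = 0, F_1 = 1:
F_0=0, F_1=1, F_2=1, F_3=2, F_4=3, F_5=5, F_6=8, F_7=13, F_8=21, F_9=34, ...
F_11 = 89.

89


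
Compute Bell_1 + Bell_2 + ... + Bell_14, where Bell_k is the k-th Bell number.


Recall Bell_k counts set partitions of a k-set (with Bell_0 = 1 by convention).
Bell_1 through Bell_14: 1, 2, 5, 15, 52, 203, 877, 4140, 21147, 115975, 678570, 4213597, 27644437, 190899322
Sum = 1 + 2 + 5 + 15 + 52 + 203 + 877 + 4140 + 21147 + 115975 + 678570 + 4213597 + 27644437 + 190899322 = 223578343.

223578343


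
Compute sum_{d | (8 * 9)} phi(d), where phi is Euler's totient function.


First, 8 * 9 = 72. One classical identity is sum_{d | n} phi(d) = n (each k in [1, n] has a unique gcd with n, and among the k's with gcd(k, n) = n/d there are phi(d) of them). So the sum equals 72. We also verify directly:
Divisors of 72: 1, 2, 3, 4, 6, 8, 9, 12, 18, 24, 36, 72.
phi values: 1, 1, 2, 2, 2, 4, 6, 4, 6, 8, 12, 24.
Sum = 72.

72


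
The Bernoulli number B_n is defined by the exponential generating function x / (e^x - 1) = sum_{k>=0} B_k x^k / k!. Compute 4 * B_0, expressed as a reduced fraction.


Bernoulli numbers can also be computed recursively via B_0 = 1 and sum_{j=0}^{m} C(m+1, j) B_j = 0 for m >= 1. Odd-index Bernoulli numbers vanish for k >= 3.
Computing B_0 = 1, so 4 * B_0 = 4 * 1 = 4.

4


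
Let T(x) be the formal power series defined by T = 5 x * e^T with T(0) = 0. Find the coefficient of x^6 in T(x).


Apply the Lagrange inversion formula: if T = 5 x * phi(T) with phi(t) = e^t, then
[x^n] T = 5^n * (1/n) [t^(n-1)] phi(t)^n = 5^n * (1/n) [t^(n-1)] e^(n t) = 5^n * (1/n) * n^(n-1) / (n-1)! = 5^n * n^(n-1) / n!.
When c = 1 this is the Cayley count of rooted labeled trees on n vertices, divided by n!.
For n = 6: 5^6 * 6^5 / 6! = 15625 * 7776/720 = 168750.

168750


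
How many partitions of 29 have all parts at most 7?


Using the generating function (1-x)^(-1)(1-x^2)^(-1)...(1-x^7)^(-1),
the coefficient of x^29 counts these restricted partitions.
Result = 1579

1579


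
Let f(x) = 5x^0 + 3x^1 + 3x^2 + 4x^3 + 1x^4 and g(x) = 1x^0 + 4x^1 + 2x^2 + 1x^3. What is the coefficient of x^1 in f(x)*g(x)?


Cauchy product at x^1:
5*4 + 3*1
= 23

23


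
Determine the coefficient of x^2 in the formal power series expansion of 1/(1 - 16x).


The geometric series identity gives 1/(1 - c x) = sum_{k>=0} c^k x^k, so the coefficient of x^k is c^k.
Here c = 16 and k = 2.
Computing: 16^2 = 256

256


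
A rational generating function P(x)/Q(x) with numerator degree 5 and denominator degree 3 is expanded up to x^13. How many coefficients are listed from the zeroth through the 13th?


Expanding up to x^13 gives the coefficients for x^0, x^1, ..., x^13.
That is 13 + 1 = 14 coefficients in total.

14


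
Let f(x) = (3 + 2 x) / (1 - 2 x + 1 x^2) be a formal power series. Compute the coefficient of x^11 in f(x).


Write f(x) = sum_{k>=0} a_k x^k. Multiplying both sides by 1 - 2 x + 1 x^2 gives
(1 - 2 x + 1 x^2) sum_{k>=0} a_k x^k = 3 + 2 x.
Matching coefficients:
 x^0: a_0 = 3
 x^1: a_1 - 2 a_0 = 2  =>  a_1 = 2*3 + 2 = 8
 x^k (k >= 2): a_k = 2 a_{k-1} - 1 a_{k-2}.
Iterating: a_2 = 13, a_3 = 18, a_4 = 23, a_5 = 28, a_6 = 33, a_7 = 38, a_8 = 43, a_9 = 48, a_10 = 53, a_11 = 58.
So the coefficient of x^11 is 58.

58


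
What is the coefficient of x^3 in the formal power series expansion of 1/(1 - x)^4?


The expansion 1/(1 - x)^r = sum_{k>=0} C(k + r - 1, r - 1) x^k follows from the multiset / negative-binomial theorem (or from repeated differentiation of the geometric series).
For r = 4 and k = 3:
C(6, 3) = 720 / (6 * 6) = 20.

20


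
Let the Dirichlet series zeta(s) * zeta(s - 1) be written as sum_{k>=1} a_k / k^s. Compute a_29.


Convolution gives a_k = sum_{d | k} d * 1 = sum_{d | k} d = sigma(k), the sum of positive divisors of k.
For k = 29, the divisors are 1, 29, so
sigma(29) = 1 + 29 = 30.

30


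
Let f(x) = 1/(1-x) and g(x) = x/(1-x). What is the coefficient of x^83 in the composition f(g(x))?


First simplify the composition: f(g(x)) = 1/(1 - x/(1-x)) = (1-x)/((1-x) - x) = (1-x)/(1-2x).
Now extract the coefficient. Write (1-x)/(1-2x) = 1/(1-2x) - x/(1-2x).
The coefficient of x^n in 1/(1-2x) is 2^n, and in x/(1-2x) is 2^(n-1) (for n >= 1).
So the coefficient of x^83 is 2^83 - 2^82 = 9671406556917033397649408 - 4835703278458516698824704 = 4835703278458516698824704.

4835703278458516698824704


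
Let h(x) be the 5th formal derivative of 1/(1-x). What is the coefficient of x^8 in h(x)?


Differentiating 5 times: d^5/dx^5 [1/(1-x)] = 5!/(1-x)^6.
The expansion 1/(1-x)^6 = sum_{k>=0} C(k+5, 5) x^k, so the coefficient of x^n in 5!/(1-x)^6 is 5! * C(n+5, 5).
For n = 8: 120 * C(13, 5) = 120 * 1287 = 154440

154440


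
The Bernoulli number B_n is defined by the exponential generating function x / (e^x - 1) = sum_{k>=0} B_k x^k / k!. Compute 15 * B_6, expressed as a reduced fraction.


Bernoulli numbers can also be computed recursively via B_0 = 1 and sum_{j=0}^{m} C(m+1, j) B_j = 0 for m >= 1. Odd-index Bernoulli numbers vanish for k >= 3.
Computing B_6 = 1/42, so 15 * B_6 = 15 * 1/42 = 5/14.

5/14


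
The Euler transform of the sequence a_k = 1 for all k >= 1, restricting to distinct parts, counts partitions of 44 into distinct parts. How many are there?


Partitions of 44 into distinct parts can be computed via generating function.
Product (1+x)(1+x^2)(1+x^3)...
The coefficient of x^44 = 1816

1816


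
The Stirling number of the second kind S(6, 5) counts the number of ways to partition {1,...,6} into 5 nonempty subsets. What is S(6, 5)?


Using the explicit formula S(n,k) = (1/k!) sum_{j=0}^{k} (-1)^(k-j) C(k,j) j^n:
S(6, 5) = 15
Equivalently, S(n,k) is n! times the coefficient of x^n in the EGF (e^x - 1)^k / k!.

15


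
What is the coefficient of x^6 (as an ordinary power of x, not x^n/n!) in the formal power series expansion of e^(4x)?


The exponential series is e^y = sum_{k>=0} y^k / k!. Substituting y = 4x gives
e^(4x) = sum_{k>=0} 4^k x^k / k!.
So the coefficient of x^n is a^n/n! with a = 4, n = 6:
4^6 / 6! = 4096/720 = 256/45

256/45


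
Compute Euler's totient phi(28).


phi(n) counts integers in [1, n] coprime to n. Using the multiplicative formula phi(n) = n * prod_{p | n} (1 - 1/p):
28 = 2^2 * 7, so
phi(28) = 28 * (1 - 1/2) * (1 - 1/7) = 12.

12


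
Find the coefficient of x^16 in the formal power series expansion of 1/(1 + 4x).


Write 1/(1 + c x) = 1/(1 - (-c) x) and apply the geometric-series identity
1/(1 - y) = sum_{k>=0} y^k to get 1/(1 + c x) = sum_{k>=0} (-c)^k x^k.
So the coefficient of x^k is (-c)^k = (-1)^k * c^k.
Here c = 4 and k = 16:
(-4)^16 = 1 * 4294967296 = 4294967296

4294967296


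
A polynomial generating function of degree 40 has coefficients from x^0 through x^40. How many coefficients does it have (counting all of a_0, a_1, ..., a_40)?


A polynomial of degree 40 takes the form a_0 + a_1 x + ... + a_40 x^40.
The number of coefficients is 40 + 1 = 41.

41


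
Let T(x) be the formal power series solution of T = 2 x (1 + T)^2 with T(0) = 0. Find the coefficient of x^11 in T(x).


Apply the Lagrange inversion formula: if T = 2 x * phi(T) with phi(t) = (1 + t)^2, then [x^n] T = 2^n * (1/n) [t^(n-1)] phi(t)^n = 2^n * (1/n) [t^(n-1)] (1 + t)^(2n) = 2^n * (1/n) C(2n, n-1).
Using the identity C(2n, n-1) = C(2n, n) * n / (n+1), the unscaled factor equals C(2n, n) / (n+1) = C_n, the n-th Catalan number.
For n = 11: C_11 = C(22, 11) / 12 = 705432/12 = 58786.
With the 2^11 = 2048 factor, the coefficient is 2048 * 58786 = 120393728.

120393728


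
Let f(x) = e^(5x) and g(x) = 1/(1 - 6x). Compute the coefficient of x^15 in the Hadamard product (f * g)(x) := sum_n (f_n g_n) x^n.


Expanding: f_k = 5^k/k! (from e^(5x)) and g_k = 6^k (from 1/(1 - 6x)). So the Hadamard coefficient (f * g)_k = 5^k 6^k / k! = (30)^k / k!.
For k = 15: 30^15/15! = 14348907000000000000000/1307674368000 = 76886718750000/7007.

76886718750000/7007


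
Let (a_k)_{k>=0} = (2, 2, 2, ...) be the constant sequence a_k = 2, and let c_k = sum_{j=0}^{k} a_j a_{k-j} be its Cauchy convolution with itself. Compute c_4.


Since a_j = 2 for all j >= 0, the convolution sum becomes
c_k = sum_{j=0}^{k} 2 * 2 = 4 * (k + 1).
Equivalently, the generating function of (a_k) is 2/(1 - x) and its square is 4/(1 - x)^2 = sum_{k>=0} 4(k + 1) x^k.
For k = 4: 4 * 5 = 20.

20


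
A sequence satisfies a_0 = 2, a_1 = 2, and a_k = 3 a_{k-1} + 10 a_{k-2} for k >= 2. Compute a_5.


The characteristic equation is t^2 - 3 t - 10 = 0, with roots r_1 = 5 and r_2 = -2 (so c_1 = r_1 + r_2, c_2 = -r_1 r_2 as required).
One can use the closed form a_n = A r_1^n + B r_2^n, but direct iteration is more reliable:
a_0 = 2, a_1 = 2, a_2 = 26, a_3 = 98, a_4 = 554, a_5 = 2642.
So a_5 = 2642.

2642


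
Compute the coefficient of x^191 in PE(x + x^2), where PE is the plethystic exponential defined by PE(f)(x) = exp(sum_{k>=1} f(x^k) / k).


With f(x) = x + x^2, the exponent is sum_{k>=1} (x^k + x^(2k)) / k = -ln(1 - x) - ln(1 - x^2). Exponentiating:
PE(x + x^2) = 1 / ((1 - x)(1 - x^2)).
This is the generating function for partitions of n into parts of size 1 or 2. The number of 2's can be any j in 0..95, and the rest are 1's, so
[x^191] = floor(191/2) + 1 = 96.

96


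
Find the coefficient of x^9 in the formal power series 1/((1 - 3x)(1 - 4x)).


By partial fractions or Cauchy convolution:
The coefficient equals sum_{k=0}^{9} 3^k * 4^(9-k).
= 989527

989527


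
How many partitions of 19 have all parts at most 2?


Using the generating function (1-x)^(-1)(1-x^2)^(-1),
the coefficient of x^19 counts these restricted partitions.
Result = 10

10


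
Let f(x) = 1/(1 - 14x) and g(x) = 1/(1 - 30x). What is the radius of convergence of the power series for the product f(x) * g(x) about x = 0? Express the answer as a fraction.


The radius of 1/(1 - 14x) is 1/14 (nearest singularity at x = 1/14), and the radius of 1/(1 - 30x) is 1/30.
The product f(x)*g(x) = 1/((1 - 14x)(1 - 30x)) has singularities at both 1/14 and 1/30, so its radius of convergence is the distance to the nearest one:
min(1/14, 1/30) = 1/30.

1/30


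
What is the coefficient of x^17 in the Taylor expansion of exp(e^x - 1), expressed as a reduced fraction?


exp(e^x - 1) = sum_{k>=0} Bell_k x^k / k!, where Bell_k is the k-th Bell number.
So the coefficient of x^17 is Bell_17 / 17!.
Computing: Bell_17 = 82864869804 and 17! = 355687428096000, giving
82864869804/355687428096000 = 255755771/1097800704000.

255755771/1097800704000


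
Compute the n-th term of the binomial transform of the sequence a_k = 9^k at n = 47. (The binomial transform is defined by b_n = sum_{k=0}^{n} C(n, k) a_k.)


With a_k = 9^k, b_n = sum_{k=0}^{n} C(n, k) 9^k = (1 + 9)^n by the binomial theorem.
For n = 47: (1 + 9)^47 = 10^47 = 100000000000000000000000000000000000000000000000.

100000000000000000000000000000000000000000000000


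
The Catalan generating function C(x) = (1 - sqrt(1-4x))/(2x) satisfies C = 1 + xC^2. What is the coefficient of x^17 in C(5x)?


Substituting x -> 5x scales the n-th coefficient by 5^n, so [x^17] C(5x) = 5^17 * C_17.
C_17 = C(2*17, 17)/(18) = 2333606220/18 = 129644790.
So 5^17 * 129644790 = 762939453125 * 129644790 = 98911125183105468750.

98911125183105468750


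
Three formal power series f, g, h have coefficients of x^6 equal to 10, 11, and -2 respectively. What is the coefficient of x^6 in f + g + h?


Series addition is componentwise:
10 + 11 + -2
= 19

19


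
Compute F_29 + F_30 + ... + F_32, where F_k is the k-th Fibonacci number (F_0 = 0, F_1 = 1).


Use the identity sum_{k=0}^{N} F_k = F_{N+2} - 1 (which follows from F_{k+2} - F_{k+1} = F_k). Then
sum_{k=29}^{32} F_k = (F_{34} - 1) - (F_{30} - 1) = F_{34} - F_{30}.
Computing: F_{34} = 5702887, F_{30} = 832040, so
Sum = 5702887 - 832040 = 4870847.

4870847


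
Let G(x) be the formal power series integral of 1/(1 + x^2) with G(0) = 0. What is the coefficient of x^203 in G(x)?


1/(1 + x^2) = sum_{j>=0} (-1)^j x^(2j). Integrating termwise with G(0) = 0:
G(x) = sum_{j>=0} (-1)^j x^(2j+1) / (2j+1) = arctan(x).
Only odd powers are nonzero. For x^203 write 203 = 2*101 + 1, giving
(-1)^101 / 203 = -1/203 = -1/203.

-1/203


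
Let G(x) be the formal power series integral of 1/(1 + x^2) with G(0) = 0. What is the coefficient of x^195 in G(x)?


1/(1 + x^2) = sum_{j>=0} (-1)^j x^(2j). Integrating termwise with G(0) = 0:
G(x) = sum_{j>=0} (-1)^j x^(2j+1) / (2j+1) = arctan(x).
Only odd powers are nonzero. For x^195 write 195 = 2*97 + 1, giving
(-1)^97 / 195 = -1/195 = -1/195.

-1/195


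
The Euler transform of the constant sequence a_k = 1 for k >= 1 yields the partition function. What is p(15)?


The Euler transform converts the sequence a_k = 1 into the number of integer partitions.
Using the recurrence or dynamic programming:
p(15) = 176

176


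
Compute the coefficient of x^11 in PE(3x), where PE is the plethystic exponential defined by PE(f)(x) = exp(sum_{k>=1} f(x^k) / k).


With f(x) = 3x, the exponent is sum_{k>=1} 3 x^k / k = 3 * (-ln(1 - x)). Exponentiating:
PE(3x) = exp(-3 ln(1 - x)) = 1/(1 - x)^3.
By the negative binomial expansion, [x^n] 1/(1 - x)^3 = C(n + 2, 2).
For n = 11: C(13, 2) = 78.

78
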